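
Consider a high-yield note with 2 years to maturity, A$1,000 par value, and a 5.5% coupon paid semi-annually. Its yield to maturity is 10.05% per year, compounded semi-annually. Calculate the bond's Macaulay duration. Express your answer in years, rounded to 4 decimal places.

1.9173 years

Periodic yield y = 0.05025. Discount each cash flow and weight by its period:
  t   CF        PV=CF/(1+0.05025)^t    t·PV
  1        27.50        26.1842        26.1842
  2        27.50        24.9314        49.8629
  3        27.50        23.7386        71.2157
  4     1,027.50       844.5222     3,378.0888
  Σ                    919.3765     3,525.3516
Price P = Σ PV = 919.3765.
Macaulay duration = Σ(t·PV) / P = 3,525.3516 / 919.3765 = 3.83450 half-year periods.
In years: 3.83450 / 2 = 1.91725 years.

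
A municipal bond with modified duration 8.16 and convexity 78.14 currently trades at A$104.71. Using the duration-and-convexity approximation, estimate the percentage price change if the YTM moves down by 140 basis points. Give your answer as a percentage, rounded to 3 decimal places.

Duration effect: -D_mod·Δy = -8.16 × (-0.014) = +0.114240
Convexity effect: ½·C·(Δy)² = 0.5 × 78.14 × (-0.014)² = +0.00765772
ΔP/P ≈ +0.114240 + 0.00765772 = +0.12189772
= +12.189772%.

+12.190%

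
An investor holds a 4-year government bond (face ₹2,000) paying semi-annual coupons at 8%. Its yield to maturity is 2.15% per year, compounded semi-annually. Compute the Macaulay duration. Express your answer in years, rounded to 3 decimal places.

Periodic yield y = 0.01075. Discount each cash flow and weight by its period:
  t   CF        PV=CF/(1+0.01075)^t    t·PV
  1        80.00        79.1491        79.1491
  2        80.00        78.3073       156.6147
  3        80.00        77.4745       232.4235
  4        80.00        76.6505       306.6020
  5        80.00        75.8353       379.1763
  6        80.00        75.0287       450.1723
  7        80.00        74.2307       519.6151
  8     2,080.00     1,909.4722    15,275.7774
  Σ                  2,446.1484    17,399.5305
Price P = Σ PV = 2,446.1484.
Macaulay duration = Σ(t·PV) / P = 17,399.5305 / 2,446.1484 = 7.11303 half-year periods.
In years: 7.11303 / 2 = 3.55652 years.

3.557 years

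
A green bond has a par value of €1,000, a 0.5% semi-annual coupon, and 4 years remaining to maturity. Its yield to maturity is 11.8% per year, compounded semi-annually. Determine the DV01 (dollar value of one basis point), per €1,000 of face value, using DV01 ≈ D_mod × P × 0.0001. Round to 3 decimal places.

€0.242

Periodic yield y = 0.059.
  t   CF        PV=CF/(1+0.059)^t    t·PV
  1         2.50         2.3607         2.3607
  2         2.50         2.2292         4.4584
  3         2.50         2.1050         6.3150
  4         2.50         1.9877         7.9509
  5         2.50         1.8770         9.3849
  6         2.50         1.7724        10.6345
  7         2.50         1.6737        11.7156
  8     1,002.50       633.7481     5,069.9852
  Σ                    647.7538     5,122.8052
P = 647.7538; D_Mac = 7.90857 half-year periods = 3.95428 yrs; D_mod = 3.73398 yrs.
DV01 ≈ 3.73398 × 647.7538 × 0.0001 = 0.241870.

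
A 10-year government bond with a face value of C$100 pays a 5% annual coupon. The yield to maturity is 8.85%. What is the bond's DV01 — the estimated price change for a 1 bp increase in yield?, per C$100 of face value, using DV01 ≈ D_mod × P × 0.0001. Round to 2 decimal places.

Periodic yield y = 0.0885.
  t   CF        PV=CF/(1+0.0885)^t    t·PV
  1         5.00         4.5935         4.5935
  2         5.00         4.2200         8.4400
  3         5.00         3.8769        11.6307
  4         5.00         3.5617        14.2468
  5         5.00         3.2721        16.3605
  6         5.00         3.0061        18.0364
  7         5.00         2.7617        19.3317
  8         5.00         2.5371        20.2970
  9         5.00         2.3308        20.9776
  10      105.00        44.9681       449.6814
  Σ                     75.1280       583.5957
P = 75.1280; D_Mac = 7.76801 yrs; D_mod = 7.13644 yrs.
DV01 ≈ 7.13644 × 75.1280 × 0.0001 = 0.053615.

C$0.05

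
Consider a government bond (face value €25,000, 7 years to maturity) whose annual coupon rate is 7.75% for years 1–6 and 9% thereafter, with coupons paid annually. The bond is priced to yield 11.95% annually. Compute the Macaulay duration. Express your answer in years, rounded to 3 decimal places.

Periodic yield y = 0.1195. Discount each cash flow and weight by its year:
  t   CF        PV=CF/(1+0.1195)^t    t·PV
  1     1,937.50     1,730.6833     1,730.6833
  2     1,937.50     1,545.9431     3,091.8863
  3     1,937.50     1,380.9229     4,142.7686
  4     1,937.50     1,233.5175     4,934.0700
  5     1,937.50     1,101.8468     5,509.2341
  6     1,937.50       984.2312     5,905.3871
  7    27,250.00    12,365.1054    86,555.7375
  Σ                 20,342.2502   111,869.7670
Price P = Σ PV = 20,342.2502.
Macaulay duration = Σ(t·PV) / P = 111,869.7670 / 20,342.2502 = 5.49938 years.

5.499 years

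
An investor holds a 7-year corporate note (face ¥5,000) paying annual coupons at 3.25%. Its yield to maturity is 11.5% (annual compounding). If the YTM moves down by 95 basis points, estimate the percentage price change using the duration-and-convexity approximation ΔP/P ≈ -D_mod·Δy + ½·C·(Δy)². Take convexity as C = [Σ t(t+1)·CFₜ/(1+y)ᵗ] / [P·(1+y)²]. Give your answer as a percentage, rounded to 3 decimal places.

With y = 0.115:
  t   CF        PV=CF/(1+0.115)^t    t·PV        t(t+1)·PV
  1       162.50       145.7399       145.7399         291.4798
  2       162.50       130.7084       261.4169         784.2506
  3       162.50       117.2273       351.6819       1,406.7276
  4       162.50       105.1366       420.5464       2,102.7318
  5       162.50        94.2929       471.4645       2,828.7872
  6       162.50        84.5676       507.4058       3,551.8405
  7     5,162.50     2,409.5503    16,866.8520     134,934.8156
  Σ                  3,087.2231    19,025.1073     145,900.6332
P = 3,087.2231; D_Mac = 6.16253 yrs; D_mod = 5.52693 yrs; C = 38.01364.
Duration effect: -5.52693 × (-0.0095) = +0.052506
Convexity effect: 0.5 × 38.01364 × (-0.0095)² = +0.0017154
ΔP/P ≈ +0.052506 + 0.0017154 = +0.054221 = +5.4221%.

+5.422%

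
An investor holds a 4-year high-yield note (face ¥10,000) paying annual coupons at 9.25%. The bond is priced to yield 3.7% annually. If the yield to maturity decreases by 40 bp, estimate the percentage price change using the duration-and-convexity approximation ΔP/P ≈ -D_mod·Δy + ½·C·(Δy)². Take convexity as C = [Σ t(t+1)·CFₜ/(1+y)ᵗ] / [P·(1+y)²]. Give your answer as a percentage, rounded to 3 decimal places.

+1.388%

With y = 0.037:
  t   CF        PV=CF/(1+0.037)^t    t·PV        t(t+1)·PV
  1       925.00       891.9961       891.9961       1,783.9923
  2       925.00       860.1699     1,720.3397       5,161.0191
  3       925.00       829.4791     2,488.4374       9,953.7496
  4    10,925.00     9,447.2720    37,789.0881     188,945.4403
  Σ                 12,028.9171    42,889.8613     205,844.2013
P = 12,028.9171; D_Mac = 3.56556 yrs; D_mod = 3.43834 yrs; C = 15.91309.
Duration effect: -3.43834 × (-0.004) = +0.013753
Convexity effect: 0.5 × 15.91309 × (-0.004)² = +0.0001273
ΔP/P ≈ +0.013753 + 0.0001273 = +0.013881 = +1.3881%.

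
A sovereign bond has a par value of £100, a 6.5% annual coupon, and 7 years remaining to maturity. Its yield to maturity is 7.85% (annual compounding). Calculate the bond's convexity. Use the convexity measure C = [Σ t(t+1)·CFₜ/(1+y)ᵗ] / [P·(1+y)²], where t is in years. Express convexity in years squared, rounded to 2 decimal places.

37.23

With y = 0.0785:
  t   CF        PV=CF/(1+0.0785)^t    t·PV        t(t+1)·PV
  1         6.50         6.0269         6.0269          12.0538
  2         6.50         5.5882        11.1764          33.5293
  3         6.50         5.1815        15.5444          62.1776
  4         6.50         4.8043        19.2173          96.0866
  5         6.50         4.4546        22.2732         133.6392
  6         6.50         4.1304        24.7824         173.4769
  7       106.50        62.7493       439.2448       3,513.9582
  Σ                     92.9352       538.2654       4,024.9216
P = 92.9352.
Convexity = Σ t(t+1)·PV / [P·(1+y)²] = 4,024.9216 / (92.9352 × 1.163162) = 37.23376.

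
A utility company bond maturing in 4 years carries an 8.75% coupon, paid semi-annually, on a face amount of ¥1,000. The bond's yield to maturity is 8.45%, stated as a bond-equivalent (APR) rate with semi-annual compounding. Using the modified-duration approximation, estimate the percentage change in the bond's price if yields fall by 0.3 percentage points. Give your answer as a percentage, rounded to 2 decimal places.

Periodic yield y = 0.04225. Modified duration first:
  t   CF        PV=CF/(1+0.04225)^t    t·PV
  1        43.75        41.9765        41.9765
  2        43.75        40.2749        80.5498
  3        43.75        38.6422       115.9267
  4        43.75        37.0758       148.3032
  5        43.75        35.5728       177.8642
  6        43.75        34.1308       204.7849
  7        43.75        32.7472       229.2307
  8     1,043.75       749.5856     5,996.6851
  Σ                  1,010.0059     6,995.3210
P = 1,010.0059; D_Mac = 6.92602 half-year periods = 3.46301 yrs; D_mod = 3.46301/(1+0.04225) = 3.32263 yrs.
ΔP/P ≈ -D_mod · Δy = -3.32263 × (-0.003) = +0.009968 = +0.9968%.

+1.00%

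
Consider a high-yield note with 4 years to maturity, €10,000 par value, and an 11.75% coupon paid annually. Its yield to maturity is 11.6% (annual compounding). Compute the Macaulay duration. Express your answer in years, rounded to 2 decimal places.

Periodic yield y = 0.116. Discount each cash flow and weight by its year:
  t   CF        PV=CF/(1+0.116)^t    t·PV
  1     1,175.00     1,052.8674     1,052.8674
  2     1,175.00       943.4296     1,886.8591
  3     1,175.00       845.3670     2,536.1010
  4    11,175.00     7,204.2828    28,817.1313
  Σ                 10,045.9467    34,292.9587
Price P = Σ PV = 10,045.9467.
Macaulay duration = Σ(t·PV) / P = 34,292.9587 / 10,045.9467 = 3.41361 years.

3.41 years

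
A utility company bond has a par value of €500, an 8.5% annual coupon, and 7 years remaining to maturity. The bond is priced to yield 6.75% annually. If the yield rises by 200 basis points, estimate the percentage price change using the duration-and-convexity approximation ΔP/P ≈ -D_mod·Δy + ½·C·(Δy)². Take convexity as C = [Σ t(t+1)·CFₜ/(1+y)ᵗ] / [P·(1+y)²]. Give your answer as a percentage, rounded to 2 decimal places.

With y = 0.0675:
  t   CF        PV=CF/(1+0.0675)^t    t·PV        t(t+1)·PV
  1        42.50        39.8126        39.8126          79.6253
  2        42.50        37.2952        74.5904         223.7713
  3        42.50        34.9370       104.8109         419.2437
  4        42.50        32.7278       130.9114         654.5569
  5        42.50        30.6584       153.2920         919.7521
  6        42.50        28.7198       172.3189       1,206.2322
  7       542.50       343.4192     2,403.9343      19,231.4745
  Σ                    547.5701     3,079.6706      22,734.6559
P = 547.5701; D_Mac = 5.62425 yrs; D_mod = 5.26862 yrs; C = 36.43451.
Duration effect: -5.26862 × (+0.02) = -0.105372
Convexity effect: 0.5 × 36.43451 × (0.02)² = +0.0072869
ΔP/P ≈ -0.105372 + 0.0072869 = -0.098085 = -9.8085%.

-9.81%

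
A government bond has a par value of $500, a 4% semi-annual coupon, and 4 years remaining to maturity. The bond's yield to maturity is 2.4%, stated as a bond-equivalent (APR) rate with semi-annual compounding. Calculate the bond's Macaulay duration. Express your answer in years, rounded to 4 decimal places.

3.7452 years

Periodic yield y = 0.012. Discount each cash flow and weight by its period:
  t   CF        PV=CF/(1+0.012)^t    t·PV
  1        10.00         9.8814         9.8814
  2        10.00         9.7643        19.5285
  3        10.00         9.6485        28.9454
  4        10.00         9.5341        38.1362
  5        10.00         9.4210        47.1050
  6        10.00         9.3093        55.8558
  7        10.00         9.1989        64.3924
  8       510.00       463.5815     3,708.6518
  Σ                    530.3389     3,972.4966
Price P = Σ PV = 530.3389.
Macaulay duration = Σ(t·PV) / P = 3,972.4966 / 530.3389 = 7.49049 half-year periods.
In years: 7.49049 / 2 = 3.74524 years.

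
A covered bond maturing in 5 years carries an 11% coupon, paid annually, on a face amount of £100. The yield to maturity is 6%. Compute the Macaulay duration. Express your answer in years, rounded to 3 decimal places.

4.190 years

Periodic yield y = 0.06. Discount each cash flow and weight by its year:
  t   CF        PV=CF/(1+0.06)^t    t·PV
  1        11.00        10.3774        10.3774
  2        11.00         9.7900        19.5799
  3        11.00         9.2358        27.7074
  4        11.00         8.7130        34.8521
  5       111.00        82.9457       414.7283
  Σ                    121.0618       507.2451
Price P = Σ PV = 121.0618.
Macaulay duration = Σ(t·PV) / P = 507.2451 / 121.0618 = 4.18997 years.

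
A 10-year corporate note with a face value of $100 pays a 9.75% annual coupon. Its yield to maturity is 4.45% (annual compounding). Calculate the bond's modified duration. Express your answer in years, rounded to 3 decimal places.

7.042 years

Periodic yield y = 0.0445. First find Macaulay duration:
  t   CF        PV=CF/(1+0.0445)^t    t·PV
  1         9.75         9.3346         9.3346
  2         9.75         8.9369        17.8738
  3         9.75         8.5562        25.6685
  4         9.75         8.1916        32.7666
  5         9.75         7.8426        39.2132
  6         9.75         7.5085        45.0511
  7         9.75         7.1886        50.3203
  8         9.75         6.8824        55.0588
  9         9.75         6.5891        59.3022
  10      109.75        71.0101       710.1009
  Σ                    142.0407     1,044.6902
P = 142.0407; Macaulay duration = 1,044.6902 / 142.0407 = 7.35487 years.
Modified duration = D_Mac / (1 + y) = 7.35487 / 1.0445 = 7.04152 years.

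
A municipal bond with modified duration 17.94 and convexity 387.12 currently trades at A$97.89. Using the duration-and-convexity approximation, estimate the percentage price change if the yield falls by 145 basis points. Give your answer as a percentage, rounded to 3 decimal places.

+30.083%

Duration effect: -D_mod·Δy = -17.94 × (-0.0145) = +0.260130
Convexity effect: ½·C·(Δy)² = 0.5 × 387.12 × (-0.0145)² = +0.04069599
ΔP/P ≈ +0.260130 + 0.04069599 = +0.30082599
= +30.082599%.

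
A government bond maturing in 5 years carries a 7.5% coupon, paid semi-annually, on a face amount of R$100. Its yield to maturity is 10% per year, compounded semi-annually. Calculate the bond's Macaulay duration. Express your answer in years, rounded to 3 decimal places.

Periodic yield y = 0.05. Discount each cash flow and weight by its period:
  t   CF        PV=CF/(1+0.05)^t    t·PV
  1         3.75         3.5714         3.5714
  2         3.75         3.4014         6.8027
  3         3.75         3.2394         9.7182
  4         3.75         3.0851        12.3405
  5         3.75         2.9382        14.6911
  6         3.75         2.7983        16.7898
  7         3.75         2.6651        18.6554
  8         3.75         2.5381        20.3052
  9         3.75         2.4173        21.7556
  10      103.75        63.6935       636.9350
  Σ                     90.3478       761.5649
Price P = Σ PV = 90.3478.
Macaulay duration = Σ(t·PV) / P = 761.5649 / 90.3478 = 8.42926 half-year periods.
In years: 8.42926 / 2 = 4.21463 years.

4.215 years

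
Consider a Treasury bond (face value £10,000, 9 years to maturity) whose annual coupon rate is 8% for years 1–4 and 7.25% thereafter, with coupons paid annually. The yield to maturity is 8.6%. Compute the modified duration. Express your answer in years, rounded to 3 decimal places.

6.167 years

Periodic yield y = 0.086. First find Macaulay duration:
  t   CF        PV=CF/(1+0.086)^t    t·PV
  1       800.00       736.6483       736.6483
  2       800.00       678.3133     1,356.6266
  3       800.00       624.5979     1,873.7937
  4       800.00       575.1362     2,300.5447
  5       725.00       479.9421     2,399.7107
  6       725.00       441.9357     2,651.6140
  7       725.00       406.9389     2,848.5725
  8       725.00       374.7136     2,997.7084
  9    10,725.00     5,104.2140    45,937.9259
  Σ                  9,422.4399    63,103.1447
P = 9,422.4399; Macaulay duration = 63,103.1447 / 9,422.4399 = 6.69711 years.
Modified duration = D_Mac / (1 + y) = 6.69711 / 1.086 = 6.16677 years.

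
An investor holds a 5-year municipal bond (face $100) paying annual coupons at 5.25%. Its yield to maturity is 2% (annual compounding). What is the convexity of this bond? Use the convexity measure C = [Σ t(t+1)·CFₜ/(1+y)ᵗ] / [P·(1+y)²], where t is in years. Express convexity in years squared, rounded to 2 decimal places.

With y = 0.02:
  t   CF        PV=CF/(1+0.02)^t    t·PV        t(t+1)·PV
  1         5.25         5.1471         5.1471          10.2941
  2         5.25         5.0461        10.0923          30.2768
  3         5.25         4.9472        14.8416          59.3663
  4         5.25         4.8502        19.4008          97.0038
  5       105.25        95.3282       476.6408       2,859.8450
  Σ                    115.3187       526.1225       3,056.7860
P = 115.3187.
Convexity = Σ t(t+1)·PV / [P·(1+y)²] = 3,056.7860 / (115.3187 × 1.040400) = 25.47797.

25.48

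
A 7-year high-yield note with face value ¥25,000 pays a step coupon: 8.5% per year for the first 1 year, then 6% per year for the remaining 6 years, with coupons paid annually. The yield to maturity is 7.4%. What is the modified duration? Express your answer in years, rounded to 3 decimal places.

5.353 years

Periodic yield y = 0.074. First find Macaulay duration:
  t   CF        PV=CF/(1+0.074)^t    t·PV
  1     2,125.00     1,978.5847     1,978.5847
  2     1,500.00     1,300.4172     2,600.8343
  3     1,500.00     1,210.8167     3,632.4502
  4     1,500.00     1,127.3899     4,509.5595
  5     1,500.00     1,049.7113     5,248.5563
  6     1,500.00       977.3848     5,864.3087
  7    26,500.00    16,077.4032   112,541.8226
  Σ                 23,721.7078   136,376.1164
P = 23,721.7078; Macaulay duration = 136,376.1164 / 23,721.7078 = 5.74900 years.
Modified duration = D_Mac / (1 + y) = 5.74900 / 1.074 = 5.35289 years.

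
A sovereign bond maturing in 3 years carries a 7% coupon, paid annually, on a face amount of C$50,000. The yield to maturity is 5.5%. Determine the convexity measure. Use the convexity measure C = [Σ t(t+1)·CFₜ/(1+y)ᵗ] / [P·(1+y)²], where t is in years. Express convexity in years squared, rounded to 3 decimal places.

9.883

With y = 0.055:
  t   CF        PV=CF/(1+0.055)^t    t·PV        t(t+1)·PV
  1     3,500.00     3,317.5355     3,317.5355       6,635.0711
  2     3,500.00     3,144.5835     6,289.1669      18,867.5007
  3    53,500.00    45,561.3310   136,683.9931     546,735.9724
  Σ                 52,023.4500   146,290.6956     572,238.5442
P = 52,023.4500.
Convexity = Σ t(t+1)·PV / [P·(1+y)²] = 572,238.5442 / (52,023.4500 × 1.113025) = 9.88264.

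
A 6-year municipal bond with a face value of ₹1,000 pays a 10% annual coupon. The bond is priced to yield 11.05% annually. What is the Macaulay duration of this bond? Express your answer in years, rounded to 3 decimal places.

Periodic yield y = 0.1105. Discount each cash flow and weight by its year:
  t   CF        PV=CF/(1+0.1105)^t    t·PV
  1       100.00        90.0495        90.0495
  2       100.00        81.0892       162.1783
  3       100.00        73.0204       219.0613
  4       100.00        65.7545       263.0182
  5       100.00        59.2117       296.0583
  6     1,100.00       586.5179     3,519.1077
  Σ                    955.6433     4,549.4733
Price P = Σ PV = 955.6433.
Macaulay duration = Σ(t·PV) / P = 4,549.4733 / 955.6433 = 4.76064 years.

4.761 years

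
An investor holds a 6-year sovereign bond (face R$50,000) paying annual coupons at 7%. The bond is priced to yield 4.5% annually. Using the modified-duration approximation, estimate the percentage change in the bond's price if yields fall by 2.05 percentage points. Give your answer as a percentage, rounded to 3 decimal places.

+10.121%

Periodic yield y = 0.045. Modified duration first:
  t   CF        PV=CF/(1+0.045)^t    t·PV
  1     3,500.00     3,349.2823     3,349.2823
  2     3,500.00     3,205.0548     6,410.1097
  3     3,500.00     3,067.0381     9,201.1143
  4     3,500.00     2,934.9647    11,739.8588
  5     3,500.00     2,808.5787    14,042.8933
  6    53,500.00    41,082.4220   246,494.5320
  Σ                 56,447.3406   291,237.7904
P = 56,447.3406; D_Mac = 5.15946 yrs; D_mod = 5.15946/(1+0.045) = 4.93728 yrs.
ΔP/P ≈ -D_mod · Δy = -4.93728 × (-0.0205) = +0.101214 = +10.1214%.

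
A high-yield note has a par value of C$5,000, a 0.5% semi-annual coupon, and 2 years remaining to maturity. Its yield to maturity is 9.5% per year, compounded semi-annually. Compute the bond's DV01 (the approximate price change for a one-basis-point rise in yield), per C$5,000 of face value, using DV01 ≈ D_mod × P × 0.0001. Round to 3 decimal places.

C$0.798

Periodic yield y = 0.0475.
  t   CF        PV=CF/(1+0.0475)^t    t·PV
  1        12.50        11.9332        11.9332
  2        12.50        11.3921        22.7841
  3        12.50        10.8755        32.6264
  4     5,012.50     4,163.3053    16,653.2212
  Σ                  4,197.5060    16,720.5649
P = 4,197.5060; D_Mac = 3.98345 half-year periods = 1.99173 yrs; D_mod = 1.90141 yrs.
DV01 ≈ 1.90141 × 4,197.5060 × 0.0001 = 0.798118.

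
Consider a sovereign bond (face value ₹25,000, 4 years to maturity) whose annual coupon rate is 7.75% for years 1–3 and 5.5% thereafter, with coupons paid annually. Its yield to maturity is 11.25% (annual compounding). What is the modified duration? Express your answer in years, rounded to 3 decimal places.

Periodic yield y = 0.1125. First find Macaulay duration:
  t   CF        PV=CF/(1+0.1125)^t    t·PV
  1     1,937.50     1,741.5730     1,741.5730
  2     1,937.50     1,565.4589     3,130.9178
  3     1,937.50     1,407.1541     4,221.4622
  4    26,375.00    17,218.3840    68,873.5361
  Σ                 21,932.5700    77,967.4892
P = 21,932.5700; Macaulay duration = 77,967.4892 / 21,932.5700 = 3.55487 years.
Modified duration = D_Mac / (1 + y) = 3.55487 / 1.1125 = 3.19539 years.

3.195 years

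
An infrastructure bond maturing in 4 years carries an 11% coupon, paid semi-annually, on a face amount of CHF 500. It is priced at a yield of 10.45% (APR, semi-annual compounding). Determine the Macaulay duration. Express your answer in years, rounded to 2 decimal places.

3.35 years

Periodic yield y = 0.05225. Discount each cash flow and weight by its period:
  t   CF        PV=CF/(1+0.05225)^t    t·PV
  1        27.50        26.1345        26.1345
  2        27.50        24.8368        49.6735
  3        27.50        23.6035        70.8104
  4        27.50        22.4314        89.7257
  5        27.50        21.3176       106.5879
  6        27.50        20.2591       121.5543
  7        27.50        19.2531       134.7715
  8       527.50       350.9708     2,807.7664
  Σ                    508.8066     3,407.0243
Price P = Σ PV = 508.8066.
Macaulay duration = Σ(t·PV) / P = 3,407.0243 / 508.8066 = 6.69611 half-year periods.
In years: 6.69611 / 2 = 3.34805 years.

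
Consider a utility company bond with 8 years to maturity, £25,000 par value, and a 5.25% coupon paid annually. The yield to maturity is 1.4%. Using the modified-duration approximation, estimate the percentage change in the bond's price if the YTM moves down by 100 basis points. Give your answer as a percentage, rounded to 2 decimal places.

+6.81%

Periodic yield y = 0.014. Modified duration first:
  t   CF        PV=CF/(1+0.014)^t    t·PV
  1     1,312.50     1,294.3787     1,294.3787
  2     1,312.50     1,276.5076     2,553.0152
  3     1,312.50     1,258.8832     3,776.6497
  4     1,312.50     1,241.5022     4,966.0088
  5     1,312.50     1,224.3611     6,121.8057
  6     1,312.50     1,207.4567     7,244.7405
  7     1,312.50     1,190.7857     8,335.5002
  8    26,312.50    23,542.8195   188,342.5561
  Σ                 32,236.6949   222,634.6548
P = 32,236.6949; D_Mac = 6.90625 yrs; D_mod = 6.90625/(1+0.014) = 6.81090 yrs.
ΔP/P ≈ -D_mod · Δy = -6.81090 × (-0.01) = +0.068109 = +6.8109%.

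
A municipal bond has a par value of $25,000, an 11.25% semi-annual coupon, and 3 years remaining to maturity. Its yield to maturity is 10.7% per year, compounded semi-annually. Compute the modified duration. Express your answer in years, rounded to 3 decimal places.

Periodic yield y = 0.0535. First find Macaulay duration:
  t   CF        PV=CF/(1+0.0535)^t    t·PV
  1     1,406.25     1,334.8363     1,334.8363
  2     1,406.25     1,267.0491     2,534.0983
  3     1,406.25     1,202.7044     3,608.1133
  4     1,406.25     1,141.6274     4,566.5095
  5     1,406.25     1,083.6520     5,418.2600
  6    26,406.25    19,315.2125   115,891.2751
  Σ                 25,345.0817   133,353.0925
P = 25,345.0817; Macaulay duration = 133,353.0925 / 25,345.0817 = 5.26150 half-year periods = 2.63075 years.
Modified duration = D_Mac / (1 + y) = 2.63075 / 1.0535 = 2.49715 years.

2.497 years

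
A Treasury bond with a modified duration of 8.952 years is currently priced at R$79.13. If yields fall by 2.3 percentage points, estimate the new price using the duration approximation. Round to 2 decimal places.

Duration approximation: ΔP/P ≈ -D_mod · Δy = -8.952 × (-0.023) = +0.205896.
New price ≈ 79.13 × (1 + 0.205896) = 95.42255048.

R$95.42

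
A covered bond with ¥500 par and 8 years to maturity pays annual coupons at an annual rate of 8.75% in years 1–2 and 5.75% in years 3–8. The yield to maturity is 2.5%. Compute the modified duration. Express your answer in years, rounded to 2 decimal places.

6.39 years

Periodic yield y = 0.025. First find Macaulay duration:
  t   CF        PV=CF/(1+0.025)^t    t·PV
  1        43.75        42.6829        42.6829
  2        43.75        41.6419        83.2838
  3        28.75        26.6972        80.0917
  4        28.75        26.0461       104.1843
  5        28.75        25.4108       127.0541
  6        28.75        24.7910       148.7462
  7        28.75        24.1864       169.3046
  8       528.75       433.9697     3,471.7580
  Σ                    645.4261     4,227.1056
P = 645.4261; Macaulay duration = 4,227.1056 / 645.4261 = 6.54933 years.
Modified duration = D_Mac / (1 + y) = 6.54933 / 1.025 = 6.38959 years.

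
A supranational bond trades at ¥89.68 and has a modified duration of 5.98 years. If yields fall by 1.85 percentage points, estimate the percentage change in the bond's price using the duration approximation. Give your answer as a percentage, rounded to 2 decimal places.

Duration approximation: ΔP/P ≈ -D_mod · Δy = -5.98 × (-0.0185) = +0.110630.
As a percentage: +11.0630%.

+11.06%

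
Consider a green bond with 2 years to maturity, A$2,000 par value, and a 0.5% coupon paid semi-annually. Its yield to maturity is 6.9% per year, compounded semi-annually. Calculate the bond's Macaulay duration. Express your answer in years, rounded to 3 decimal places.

1.992 years

Periodic yield y = 0.0345. Discount each cash flow and weight by its period:
  t   CF        PV=CF/(1+0.0345)^t    t·PV
  1         5.00         4.8333         4.8333
  2         5.00         4.6721         9.3441
  3         5.00         4.5163        13.5488
  4     2,005.00     1,750.6221     7,002.4882
  Σ                  1,764.6436     7,030.2144
Price P = Σ PV = 1,764.6436.
Macaulay duration = Σ(t·PV) / P = 7,030.2144 / 1,764.6436 = 3.98393 half-year periods.
In years: 3.98393 / 2 = 1.99196 years.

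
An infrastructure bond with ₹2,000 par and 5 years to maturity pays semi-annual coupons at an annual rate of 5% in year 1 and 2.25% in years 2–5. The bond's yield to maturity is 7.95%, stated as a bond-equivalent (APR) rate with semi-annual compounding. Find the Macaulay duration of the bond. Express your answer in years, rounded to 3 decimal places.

4.584 years

Periodic yield y = 0.03975. Discount each cash flow and weight by its period:
  t   CF        PV=CF/(1+0.03975)^t    t·PV
  1        50.00        48.0885        48.0885
  2        50.00        46.2500        92.5001
  3        22.50        20.0168        60.0505
  4        22.50        19.2516        77.0064
  5        22.50        18.5156        92.5780
  6        22.50        17.8077       106.8465
  7        22.50        17.1269       119.8886
  8        22.50        16.4722       131.7774
  9        22.50        15.8424       142.5820
  10    2,022.50     1,369.6173    13,696.1732
  Σ                  1,588.9892    14,567.4913
Price P = Σ PV = 1,588.9892.
Macaulay duration = Σ(t·PV) / P = 14,567.4913 / 1,588.9892 = 9.16777 half-year periods.
In years: 9.16777 / 2 = 4.58389 years.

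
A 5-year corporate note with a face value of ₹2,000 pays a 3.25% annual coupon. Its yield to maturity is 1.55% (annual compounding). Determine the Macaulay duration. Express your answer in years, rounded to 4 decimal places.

Periodic yield y = 0.0155. Discount each cash flow and weight by its year:
  t   CF        PV=CF/(1+0.0155)^t    t·PV
  1        65.00        64.0079        64.0079
  2        65.00        63.0309       126.0618
  3        65.00        62.0688       186.2065
  4        65.00        61.1214       244.4858
  5     2,065.00     1,912.1432     9,560.7161
  Σ                  2,162.3723    10,181.4781
Price P = Σ PV = 2,162.3723.
Macaulay duration = Σ(t·PV) / P = 10,181.4781 / 2,162.3723 = 4.70848 years.

4.7085 years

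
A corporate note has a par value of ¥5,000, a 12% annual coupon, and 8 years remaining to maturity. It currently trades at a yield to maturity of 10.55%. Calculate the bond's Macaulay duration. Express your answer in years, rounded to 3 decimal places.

Periodic yield y = 0.1055. Discount each cash flow and weight by its year:
  t   CF        PV=CF/(1+0.1055)^t    t·PV
  1       600.00       542.7408       542.7408
  2       600.00       490.9460       981.8921
  3       600.00       444.0941     1,332.2823
  4       600.00       401.7133     1,606.8534
  5       600.00       363.3771     1,816.8853
  6       600.00       328.6993     1,972.1958
  7       600.00       297.3309     2,081.3162
  8     5,600.00     2,510.2562    20,082.0498
  Σ                  5,379.1578    30,416.2157
Price P = Σ PV = 5,379.1578.
Macaulay duration = Σ(t·PV) / P = 30,416.2157 / 5,379.1578 = 5.65446 years.

5.654 years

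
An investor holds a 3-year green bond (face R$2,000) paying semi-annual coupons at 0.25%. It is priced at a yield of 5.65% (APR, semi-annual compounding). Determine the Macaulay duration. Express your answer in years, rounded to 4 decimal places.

2.9897 years

Periodic yield y = 0.02825. Discount each cash flow and weight by its period:
  t   CF        PV=CF/(1+0.02825)^t    t·PV
  1         2.50         2.4313         2.4313
  2         2.50         2.3645         4.7290
  3         2.50         2.2996         6.8987
  4         2.50         2.2364         8.9455
  5         2.50         2.1749        10.8747
  6     2,002.50     1,694.2606    10,165.5637
  Σ                  1,705.7673    10,199.4429
Price P = Σ PV = 1,705.7673.
Macaulay duration = Σ(t·PV) / P = 10,199.4429 / 1,705.7673 = 5.97939 half-year periods.
In years: 5.97939 / 2 = 2.98969 years.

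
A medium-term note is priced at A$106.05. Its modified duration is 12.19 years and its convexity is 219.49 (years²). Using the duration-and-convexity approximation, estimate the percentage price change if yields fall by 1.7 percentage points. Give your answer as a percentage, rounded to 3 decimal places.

+23.895%

Duration effect: -D_mod·Δy = -12.19 × (-0.017) = +0.207230
Convexity effect: ½·C·(Δy)² = 0.5 × 219.49 × (-0.017)² = +0.031716305
ΔP/P ≈ +0.207230 + 0.031716305 = +0.238946305
= +23.8946305%.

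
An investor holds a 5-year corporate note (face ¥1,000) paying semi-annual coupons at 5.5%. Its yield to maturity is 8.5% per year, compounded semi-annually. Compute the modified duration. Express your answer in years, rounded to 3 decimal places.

Periodic yield y = 0.0425. First find Macaulay duration:
  t   CF        PV=CF/(1+0.0425)^t    t·PV
  1        27.50        26.3789        26.3789
  2        27.50        25.3035        50.6070
  3        27.50        24.2719        72.8158
  4        27.50        23.2824        93.1297
  5        27.50        22.3333       111.6664
  6        27.50        21.4228       128.5368
  7        27.50        20.5495       143.8462
  8        27.50        19.7117       157.6936
  9        27.50        18.9081       170.1730
  10    1,027.50       677.6746     6,776.7458
  Σ                    879.8367     7,731.5932
P = 879.8367; Macaulay duration = 7,731.5932 / 879.8367 = 8.78753 half-year periods = 4.39377 years.
Modified duration = D_Mac / (1 + y) = 4.39377 / 1.0425 = 4.21464 years.

4.215 years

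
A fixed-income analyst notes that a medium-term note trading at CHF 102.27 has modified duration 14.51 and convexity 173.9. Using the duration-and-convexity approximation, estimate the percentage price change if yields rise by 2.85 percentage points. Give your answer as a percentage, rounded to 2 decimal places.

-34.29%

Duration effect: -D_mod·Δy = -14.51 × (+0.0285) = -0.413535
Convexity effect: ½·C·(Δy)² = 0.5 × 173.9 × (0.0285)² = +0.0706251375
ΔP/P ≈ -0.413535 + 0.0706251375 = -0.3429098625
= -34.29098625%.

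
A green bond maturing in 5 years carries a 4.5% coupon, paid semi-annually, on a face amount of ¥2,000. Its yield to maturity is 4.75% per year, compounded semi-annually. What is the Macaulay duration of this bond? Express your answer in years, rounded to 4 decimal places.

Periodic yield y = 0.02375. Discount each cash flow and weight by its period:
  t   CF        PV=CF/(1+0.02375)^t    t·PV
  1        45.00        43.9560        43.9560
  2        45.00        42.9363        85.8726
  3        45.00        41.9402       125.8207
  4        45.00        40.9673       163.8690
  5        45.00        40.0169       200.0843
  6        45.00        39.0885       234.5310
  7        45.00        38.1817       267.2718
  8        45.00        37.2959       298.3673
  9        45.00        36.4307       327.8761
  10    2,045.00     1,617.1644    16,171.6437
  Σ                  1,977.9778    17,919.2925
Price P = Σ PV = 1,977.9778.
Macaulay duration = Σ(t·PV) / P = 17,919.2925 / 1,977.9778 = 9.05940 half-year periods.
In years: 9.05940 / 2 = 4.52970 years.

4.5297 years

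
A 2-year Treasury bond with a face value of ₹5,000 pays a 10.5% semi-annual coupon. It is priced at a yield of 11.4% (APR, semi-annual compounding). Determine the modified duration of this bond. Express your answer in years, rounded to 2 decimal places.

1.75 years

Periodic yield y = 0.057. First find Macaulay duration:
  t   CF        PV=CF/(1+0.057)^t    t·PV
  1       262.50       248.3444       248.3444
  2       262.50       234.9521       469.9042
  3       262.50       222.2820       666.8461
  4     5,262.50     4,215.9180    16,863.6722
  Σ                  4,921.4965    18,248.7668
P = 4,921.4965; Macaulay duration = 18,248.7668 / 4,921.4965 = 3.70797 half-year periods = 1.85399 years.
Modified duration = D_Mac / (1 + y) = 1.85399 / 1.057 = 1.75401 years.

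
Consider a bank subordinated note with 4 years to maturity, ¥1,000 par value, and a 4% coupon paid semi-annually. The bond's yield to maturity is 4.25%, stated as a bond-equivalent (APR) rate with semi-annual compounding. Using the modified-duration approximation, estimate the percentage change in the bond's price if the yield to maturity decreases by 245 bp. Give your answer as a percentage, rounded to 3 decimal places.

+8.959%

Periodic yield y = 0.02125. Modified duration first:
  t   CF        PV=CF/(1+0.02125)^t    t·PV
  1        20.00        19.5838        19.5838
  2        20.00        19.1763        38.3527
  3        20.00        18.7773        56.3320
  4        20.00        18.3866        73.5464
  5        20.00        18.0040        90.0201
  6        20.00        17.6294       105.7764
  7        20.00        17.2626       120.8380
  8     1,020.00       862.0722     6,896.5772
  Σ                    990.8923     7,401.0267
P = 990.8923; D_Mac = 7.46905 half-year periods = 3.73453 yrs; D_mod = 3.73453/(1+0.02125) = 3.65682 yrs.
ΔP/P ≈ -D_mod · Δy = -3.65682 × (-0.0245) = +0.089592 = +8.9592%.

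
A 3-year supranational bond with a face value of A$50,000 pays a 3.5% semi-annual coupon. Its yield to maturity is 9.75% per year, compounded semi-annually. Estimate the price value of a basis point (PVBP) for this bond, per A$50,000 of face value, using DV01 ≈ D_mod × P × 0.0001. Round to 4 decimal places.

Periodic yield y = 0.04875.
  t   CF        PV=CF/(1+0.04875)^t    t·PV
  1       875.00       834.3266       834.3266
  2       875.00       795.5438     1,591.0876
  3       875.00       758.5638     2,275.6915
  4       875.00       723.3028     2,893.2113
  5       875.00       689.6809     3,448.4044
  6    50,875.00    38,236.0111   229,416.0667
  Σ                 42,037.4290   240,458.7881
P = 42,037.4290; D_Mac = 5.72011 half-year periods = 2.86006 yrs; D_mod = 2.72711 yrs.
DV01 ≈ 2.72711 × 42,037.4290 × 0.0001 = 11.464066.

A$11.4641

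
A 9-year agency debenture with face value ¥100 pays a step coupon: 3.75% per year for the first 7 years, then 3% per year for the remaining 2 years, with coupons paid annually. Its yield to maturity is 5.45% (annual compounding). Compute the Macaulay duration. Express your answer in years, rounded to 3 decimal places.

Periodic yield y = 0.0545. Discount each cash flow and weight by its year:
  t   CF        PV=CF/(1+0.0545)^t    t·PV
  1         3.75         3.5562         3.5562
  2         3.75         3.3724         6.7448
  3         3.75         3.1981         9.5943
  4         3.75         3.0328        12.1312
  5         3.75         2.8761        14.3803
  6         3.75         2.7274        16.3645
  7         3.75         2.5865        18.1052
  8         3.00         1.9622        15.6978
  9       103.00        63.8878       574.9902
  Σ                     87.1995       671.5646
Price P = Σ PV = 87.1995.
Macaulay duration = Σ(t·PV) / P = 671.5646 / 87.1995 = 7.70148 years.

7.701 years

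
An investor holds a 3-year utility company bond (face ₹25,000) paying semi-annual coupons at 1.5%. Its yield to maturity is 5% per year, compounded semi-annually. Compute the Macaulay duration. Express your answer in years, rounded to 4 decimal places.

2.9412 years

Periodic yield y = 0.025. Discount each cash flow and weight by its period:
  t   CF        PV=CF/(1+0.025)^t    t·PV
  1       187.50       182.9268       182.9268
  2       187.50       178.4652       356.9304
  3       187.50       174.1124       522.3372
  4       187.50       169.8657       679.4630
  5       187.50       165.7227       828.6134
  6    25,187.50    21,719.1023   130,314.6139
  Σ                 22,590.1952   132,884.8846
Price P = Σ PV = 22,590.1952.
Macaulay duration = Σ(t·PV) / P = 132,884.8846 / 22,590.1952 = 5.88241 half-year periods.
In years: 5.88241 / 2 = 2.94121 years.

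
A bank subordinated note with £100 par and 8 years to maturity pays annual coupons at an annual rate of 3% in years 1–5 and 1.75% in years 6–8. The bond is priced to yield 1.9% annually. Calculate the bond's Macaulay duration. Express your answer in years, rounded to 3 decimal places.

Periodic yield y = 0.019. Discount each cash flow and weight by its year:
  t   CF        PV=CF/(1+0.019)^t    t·PV
  1         3.00         2.9441         2.9441
  2         3.00         2.8892         5.7783
  3         3.00         2.8353         8.5059
  4         3.00         2.7824        11.1297
  5         3.00         2.7306        13.6528
  6         1.75         1.5631         9.3787
  7         1.75         1.5340        10.7378
  8       101.75        87.5268       700.2142
  Σ                    104.8054       762.3416
Price P = Σ PV = 104.8054.
Macaulay duration = Σ(t·PV) / P = 762.3416 / 104.8054 = 7.27388 years.

7.274 years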